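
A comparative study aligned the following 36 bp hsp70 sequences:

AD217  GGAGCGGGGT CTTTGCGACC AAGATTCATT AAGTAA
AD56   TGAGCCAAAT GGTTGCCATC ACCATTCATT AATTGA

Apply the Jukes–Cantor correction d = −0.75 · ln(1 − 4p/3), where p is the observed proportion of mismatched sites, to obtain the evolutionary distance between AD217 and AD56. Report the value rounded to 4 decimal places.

0.4926

Differing sites — 1:G/T; 6:G/C; 7:G/A; 8:G/A; 9:G/A; 11:C/G; 12:T/G; 17:G/C; 19:C/T; 22:A/C; 23:G/C; 33:G/T; 35:A/G.
p = 13/36 = 0.361111.
d = −0.75 · ln(1 − (4/3)·0.361111) = −0.75 · ln(0.518519) = −0.75 · (-0.656779) = 0.4926.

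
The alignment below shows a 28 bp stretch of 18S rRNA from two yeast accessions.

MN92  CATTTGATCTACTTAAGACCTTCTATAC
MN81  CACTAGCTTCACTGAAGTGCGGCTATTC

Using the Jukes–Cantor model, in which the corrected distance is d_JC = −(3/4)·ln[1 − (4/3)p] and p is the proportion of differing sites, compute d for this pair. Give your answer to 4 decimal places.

Mismatches occur at site 3 (T↔C), site 5 (T↔A), site 7 (A↔C), site 9 (C↔T), site 10 (T↔C), site 14 (T↔G), site 18 (A↔T), site 19 (C↔G), site 21 (T↔G), site 22 (T↔G), site 27 (A↔T).
p = 11/28 = 0.392857.
d = −0.75 · ln(1 − (4/3)·0.392857) = −0.75 · ln(0.476191) = −0.75 · (-0.741936) = 0.5565.

0.5565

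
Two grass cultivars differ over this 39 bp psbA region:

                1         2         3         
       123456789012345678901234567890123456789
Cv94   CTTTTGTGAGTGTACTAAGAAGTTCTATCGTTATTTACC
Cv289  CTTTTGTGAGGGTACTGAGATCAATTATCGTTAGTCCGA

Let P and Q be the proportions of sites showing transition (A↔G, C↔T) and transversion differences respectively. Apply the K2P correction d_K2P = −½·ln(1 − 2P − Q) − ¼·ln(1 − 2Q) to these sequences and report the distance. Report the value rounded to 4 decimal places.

Mismatches occur at site 11 (T↔G, transversion), site 17 (A↔G, transition), site 21 (A↔T, transversion), site 22 (G↔C, transversion), site 23 (T↔A, transversion), site 24 (T↔A, transversion), site 25 (C↔T, transition), site 34 (T↔G, transversion), site 36 (T↔C, transition), site 37 (A↔C, transversion), site 38 (C↔G, transversion), site 39 (C↔A, transversion).
Of the 12 differences, 3 transitions and 9 transversions over 39 sites: P = 3/39 = 0.076923, Q = 9/39 = 0.230769.
d = −0.5·ln(0.615385) − 0.25·ln(0.538462) = −0.5·(-0.485507) − 0.25·(-0.619038) = 0.3975.

0.3975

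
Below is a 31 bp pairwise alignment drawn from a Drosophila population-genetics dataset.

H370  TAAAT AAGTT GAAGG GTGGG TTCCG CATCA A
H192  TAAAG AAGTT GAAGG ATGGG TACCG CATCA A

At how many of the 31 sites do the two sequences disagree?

3

Differing sites — 5:T/G; 16:G/A; 22:T/A.
That gives 3 mismatches out of 31 aligned sites, so the Hamming distance is 3.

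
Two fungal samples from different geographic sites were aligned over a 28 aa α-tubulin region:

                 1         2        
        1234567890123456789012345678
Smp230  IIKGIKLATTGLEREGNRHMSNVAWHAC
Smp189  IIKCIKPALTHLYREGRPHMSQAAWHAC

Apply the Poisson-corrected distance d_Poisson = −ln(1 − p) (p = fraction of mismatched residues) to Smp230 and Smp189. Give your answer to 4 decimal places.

Mismatches occur at site 4 (G→C), site 7 (L→P), site 9 (T→L), site 11 (G→H), site 13 (E→Y), site 17 (N→R), site 18 (R→P), site 22 (N→Q), site 23 (V→A).
p = 9/28 = 0.321429.
d = −ln(1 − 0.321429) = −ln(0.678571) = 0.3878.

0.3878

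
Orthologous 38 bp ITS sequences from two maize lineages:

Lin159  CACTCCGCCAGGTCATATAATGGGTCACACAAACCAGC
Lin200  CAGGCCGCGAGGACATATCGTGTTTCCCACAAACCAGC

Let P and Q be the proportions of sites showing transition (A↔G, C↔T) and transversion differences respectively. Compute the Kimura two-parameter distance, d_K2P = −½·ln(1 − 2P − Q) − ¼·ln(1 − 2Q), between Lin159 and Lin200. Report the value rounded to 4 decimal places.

0.2893

Mismatches occur at site 3 (C/G, transversion), site 4 (T/G, transversion), site 9 (C/G, transversion), site 13 (T/A, transversion), site 19 (A/C, transversion), site 20 (A/G, transition), site 23 (G/T, transversion), site 24 (G/T, transversion), site 27 (A/C, transversion).
Of the 9 differences, 1 transition and 8 transversions over 38 sites: P = 1/38 = 0.026316, Q = 8/38 = 0.210526.
d = −0.5·ln(0.736842) − 0.25·ln(0.578948) = −0.5·(-0.305382) − 0.25·(-0.546543) = 0.2893.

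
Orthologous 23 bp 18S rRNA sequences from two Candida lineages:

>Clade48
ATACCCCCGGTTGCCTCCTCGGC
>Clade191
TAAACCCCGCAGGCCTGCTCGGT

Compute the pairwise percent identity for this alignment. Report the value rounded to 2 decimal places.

65.22%

Mismatches occur at site 1 (A/T), site 2 (T/A), site 4 (C/A), site 10 (G/C), site 11 (T/A), site 12 (T/G), site 17 (C/G), site 23 (C/T).
15 of the 23 sites match, so the percent identity is 15/23 × 100 = 65.22%.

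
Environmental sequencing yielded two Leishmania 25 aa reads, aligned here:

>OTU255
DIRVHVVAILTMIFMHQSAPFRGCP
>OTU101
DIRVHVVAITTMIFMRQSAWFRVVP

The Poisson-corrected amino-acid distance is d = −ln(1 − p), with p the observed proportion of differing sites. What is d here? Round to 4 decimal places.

Mismatches occur at site 10 (L↔T), site 16 (H↔R), site 20 (P↔W), site 23 (G↔V), site 24 (C↔V).
p = 5/25 = 0.200000.
d = −ln(1 − 0.200000) = −ln(0.800000) = 0.2231.

0.2231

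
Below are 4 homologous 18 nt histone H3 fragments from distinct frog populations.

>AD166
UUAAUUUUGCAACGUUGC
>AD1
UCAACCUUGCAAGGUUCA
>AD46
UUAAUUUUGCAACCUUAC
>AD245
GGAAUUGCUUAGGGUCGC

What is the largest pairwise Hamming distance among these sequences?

12

Pairwise Hamming distances:
  AD166 vs AD1: 6
  AD166 vs AD46: 2
  AD166 vs AD245: 9
  AD1 vs AD46: 7
  AD1 vs AD245: 12
  AD46 vs AD245: 11
The largest is 12, between AD1 and AD245.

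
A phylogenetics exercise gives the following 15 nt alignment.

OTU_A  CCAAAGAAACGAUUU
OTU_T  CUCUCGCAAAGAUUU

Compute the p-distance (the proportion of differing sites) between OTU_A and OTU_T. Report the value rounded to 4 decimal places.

Mismatches occur at site 2 (C→U), site 3 (A→C), site 4 (A→U), site 5 (A→C), site 7 (A→C), site 10 (C→A).
There are 6 differences over 15 sites, so p = 6/15 = 0.4000.

0.4000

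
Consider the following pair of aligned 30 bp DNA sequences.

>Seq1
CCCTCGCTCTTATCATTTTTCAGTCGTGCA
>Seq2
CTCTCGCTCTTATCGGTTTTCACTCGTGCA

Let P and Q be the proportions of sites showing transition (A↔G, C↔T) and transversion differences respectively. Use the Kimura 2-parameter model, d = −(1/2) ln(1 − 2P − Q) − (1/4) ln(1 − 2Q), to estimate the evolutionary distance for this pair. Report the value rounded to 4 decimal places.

0.1473

Differing sites — 2:C/T (Ti); 15:A/G (Ti); 16:T/G (Tv); 23:G/C (Tv).
Of the 4 differences, 2 transitions and 2 transversions over 30 sites: P = 2/30 = 0.066667, Q = 2/30 = 0.066667.
d = −0.5·ln(0.799999) − 0.25·ln(0.866666) = −0.5·(-0.223145) − 0.25·(-0.143102) = 0.1473.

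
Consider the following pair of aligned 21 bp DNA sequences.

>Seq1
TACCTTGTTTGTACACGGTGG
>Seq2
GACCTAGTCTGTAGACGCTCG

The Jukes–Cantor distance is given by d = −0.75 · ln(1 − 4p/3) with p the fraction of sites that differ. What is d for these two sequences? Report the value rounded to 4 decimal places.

0.3597

Mismatches occur at site 1 (T↔G), site 6 (T↔A), site 9 (T↔C), site 14 (C↔G), site 18 (G↔C), site 20 (G↔C).
p = 6/21 = 0.285714.
d = −0.75 · ln(1 − (4/3)·0.285714) = −0.75 · ln(0.619048) = −0.75 · (-0.479572) = 0.3597.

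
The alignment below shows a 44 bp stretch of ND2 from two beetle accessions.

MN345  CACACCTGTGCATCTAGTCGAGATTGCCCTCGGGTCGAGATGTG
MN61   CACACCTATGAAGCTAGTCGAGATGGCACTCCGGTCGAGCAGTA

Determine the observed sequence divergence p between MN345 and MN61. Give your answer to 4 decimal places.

Mismatches occur at site 8 (G/A), site 11 (C/A), site 13 (T/G), site 25 (T/G), site 28 (C/A), site 32 (G/C), site 40 (A/C), site 41 (T/A), site 44 (G/A).
There are 9 differences over 44 sites, so p = 9/44 = 0.2045.

0.2045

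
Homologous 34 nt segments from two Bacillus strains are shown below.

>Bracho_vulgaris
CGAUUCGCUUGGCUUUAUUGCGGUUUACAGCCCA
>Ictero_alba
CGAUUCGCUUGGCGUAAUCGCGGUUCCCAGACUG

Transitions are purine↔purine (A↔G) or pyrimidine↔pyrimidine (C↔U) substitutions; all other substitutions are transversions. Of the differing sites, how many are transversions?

4

The sequences differ at positions 14 (U/G, transversion), 16 (U/A, transversion), 19 (U/C, transition), 26 (U/C, transition), 27 (A/C, transversion), 31 (C/A, transversion), 33 (C/U, transition), 34 (A/G, transition).
Of the 8 differences, 4 transitions and 4 transversions, so the answer is 4.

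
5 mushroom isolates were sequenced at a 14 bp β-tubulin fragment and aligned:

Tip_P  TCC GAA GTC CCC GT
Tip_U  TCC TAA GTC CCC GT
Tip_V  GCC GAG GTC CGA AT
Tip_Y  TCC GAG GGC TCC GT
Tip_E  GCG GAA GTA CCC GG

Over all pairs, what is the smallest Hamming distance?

Pairwise Hamming distances:
  Tip_P vs Tip_U: 1
  Tip_P vs Tip_V: 5
  Tip_P vs Tip_Y: 3
  Tip_P vs Tip_E: 4
  Tip_U vs Tip_V: 6
  Tip_U vs Tip_Y: 4
  Tip_U vs Tip_E: 5
  Tip_V vs Tip_Y: 6
  Tip_V vs Tip_E: 7
  Tip_Y vs Tip_E: 7
The smallest is 1, between Tip_P and Tip_U.

1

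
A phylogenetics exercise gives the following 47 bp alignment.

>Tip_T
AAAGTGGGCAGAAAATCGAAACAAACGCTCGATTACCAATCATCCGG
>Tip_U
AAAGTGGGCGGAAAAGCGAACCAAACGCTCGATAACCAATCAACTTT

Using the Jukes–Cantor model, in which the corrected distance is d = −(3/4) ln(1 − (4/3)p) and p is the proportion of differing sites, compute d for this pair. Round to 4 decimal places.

0.1931

Differing sites — 10:A/G; 16:T/G; 21:A/C; 34:T/A; 43:T/A; 45:C/T; 46:G/T; 47:G/T.
p = 8/47 = 0.170213.
d = −0.75 · ln(1 − (4/3)·0.170213) = −0.75 · ln(0.773049) = −0.75 · (-0.257413) = 0.1931.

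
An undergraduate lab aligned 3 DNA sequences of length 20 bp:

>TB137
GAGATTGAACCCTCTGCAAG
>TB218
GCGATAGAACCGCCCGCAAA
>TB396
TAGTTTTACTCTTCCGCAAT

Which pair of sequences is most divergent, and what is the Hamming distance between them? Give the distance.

Pairwise Hamming distances:
  TB137 vs TB218: 6
  TB137 vs TB396: 8
  TB218 vs TB396: 10
The largest is 10, between TB218 and TB396.

10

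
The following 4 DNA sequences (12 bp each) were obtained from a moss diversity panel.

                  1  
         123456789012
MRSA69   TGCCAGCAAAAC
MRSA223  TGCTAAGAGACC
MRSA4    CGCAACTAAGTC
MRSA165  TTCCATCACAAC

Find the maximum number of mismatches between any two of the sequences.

8

Pairwise Hamming distances:
  MRSA69 vs MRSA223: 5
  MRSA69 vs MRSA4: 6
  MRSA69 vs MRSA165: 3
  MRSA223 vs MRSA4: 7
  MRSA223 vs MRSA165: 6
  MRSA4 vs MRSA165: 8
The largest is 8, between MRSA4 and MRSA165.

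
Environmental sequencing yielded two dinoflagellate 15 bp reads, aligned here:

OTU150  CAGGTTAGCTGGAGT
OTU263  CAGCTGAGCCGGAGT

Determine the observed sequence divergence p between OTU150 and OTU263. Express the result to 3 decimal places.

The sequences differ at positions 4 (G/C), 6 (T/G), 10 (T/C).
There are 3 differences over 15 sites, so p = 3/15 = 0.200.

0.200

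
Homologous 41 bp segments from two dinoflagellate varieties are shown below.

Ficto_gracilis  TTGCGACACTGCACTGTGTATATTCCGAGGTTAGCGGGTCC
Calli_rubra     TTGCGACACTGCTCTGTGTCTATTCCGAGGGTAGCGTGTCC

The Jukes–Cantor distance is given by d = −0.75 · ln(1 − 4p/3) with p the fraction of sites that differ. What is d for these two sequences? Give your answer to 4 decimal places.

Mismatches occur at site 13 (A↔T), site 20 (A↔C), site 31 (T↔G), site 37 (G↔T).
p = 4/41 = 0.097561.
d = −0.75 · ln(1 − (4/3)·0.097561) = −0.75 · ln(0.869919) = −0.75 · (-0.139355) = 0.1045.

0.1045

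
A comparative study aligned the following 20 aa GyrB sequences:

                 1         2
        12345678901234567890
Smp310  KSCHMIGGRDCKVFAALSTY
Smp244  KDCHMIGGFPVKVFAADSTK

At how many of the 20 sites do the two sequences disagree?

6

Mismatches occur at site 2 (S/D), site 9 (R/F), site 10 (D/P), site 11 (C/V), site 17 (L/D), site 20 (Y/K).
That gives 6 mismatches out of 20 aligned sites, so the Hamming distance is 6.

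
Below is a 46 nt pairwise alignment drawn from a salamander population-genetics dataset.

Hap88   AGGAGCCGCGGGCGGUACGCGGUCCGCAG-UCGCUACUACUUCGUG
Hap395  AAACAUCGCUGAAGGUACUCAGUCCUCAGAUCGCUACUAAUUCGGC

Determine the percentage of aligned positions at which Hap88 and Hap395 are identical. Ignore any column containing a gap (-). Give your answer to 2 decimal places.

Excluding the 1 gap column leaves 45 comparable sites.
Mismatches occur at site 2 (G→A), site 3 (G→A), site 4 (A→C), site 5 (G→A), site 6 (C→U), site 10 (G→U), site 12 (G→A), site 13 (C→A), site 19 (G→U), site 21 (G→A), site 26 (G→U), site 40 (C→A), site 45 (U→G), site 46 (G→C).
31 of the 45 comparable sites match, so the percent identity is 31/45 × 100 = 68.89%.

68.89%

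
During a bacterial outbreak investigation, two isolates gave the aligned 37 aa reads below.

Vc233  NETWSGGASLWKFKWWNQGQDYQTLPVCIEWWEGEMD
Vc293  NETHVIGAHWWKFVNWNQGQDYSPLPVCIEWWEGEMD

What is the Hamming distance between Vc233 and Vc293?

The sequences differ at positions 4 (W/H), 5 (S/V), 6 (G/I), 9 (S/H), 10 (L/W), 14 (K/V), 15 (W/N), 23 (Q/S), 24 (T/P).
That gives 9 mismatches out of 37 aligned sites, so the Hamming distance is 9.

9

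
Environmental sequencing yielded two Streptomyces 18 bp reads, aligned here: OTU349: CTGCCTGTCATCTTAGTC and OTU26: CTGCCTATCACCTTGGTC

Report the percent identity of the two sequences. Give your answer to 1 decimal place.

83.3%

The sequences differ at positions 7 (G/A), 11 (T/C), 15 (A/G).
15 of the 18 sites match, so the percent identity is 15/18 × 100 = 83.3%.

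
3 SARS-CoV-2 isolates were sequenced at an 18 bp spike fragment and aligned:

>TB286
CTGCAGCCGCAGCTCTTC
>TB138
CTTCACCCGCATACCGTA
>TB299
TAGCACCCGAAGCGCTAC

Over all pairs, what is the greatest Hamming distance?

Pairwise Hamming distances:
  TB286 vs TB138: 7
  TB286 vs TB299: 6
  TB138 vs TB299: 10
The largest is 10, between TB138 and TB299.

10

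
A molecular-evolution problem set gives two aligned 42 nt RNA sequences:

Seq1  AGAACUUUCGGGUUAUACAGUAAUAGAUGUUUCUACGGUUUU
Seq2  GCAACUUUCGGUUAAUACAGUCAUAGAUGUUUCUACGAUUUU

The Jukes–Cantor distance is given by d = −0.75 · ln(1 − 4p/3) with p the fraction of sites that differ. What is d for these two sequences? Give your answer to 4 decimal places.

0.1585

Differing sites — 1:A/G; 2:G/C; 12:G/U; 14:U/A; 22:A/C; 38:G/A.
p = 6/42 = 0.142857.
d = −0.75 · ln(1 − (4/3)·0.142857) = −0.75 · ln(0.809524) = −0.75 · (-0.211309) = 0.1585.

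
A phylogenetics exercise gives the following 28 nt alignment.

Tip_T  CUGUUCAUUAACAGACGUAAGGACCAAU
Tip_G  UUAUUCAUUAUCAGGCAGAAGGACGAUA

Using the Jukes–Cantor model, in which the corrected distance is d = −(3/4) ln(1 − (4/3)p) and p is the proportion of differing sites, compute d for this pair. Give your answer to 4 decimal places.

0.4197

Differing sites — 1:C/U; 3:G/A; 11:A/U; 15:A/G; 17:G/A; 18:U/G; 25:C/G; 27:A/U; 28:U/A.
p = 9/28 = 0.321429.
d = −0.75 · ln(1 − (4/3)·0.321429) = −0.75 · ln(0.571428) = −0.75 · (-0.559617) = 0.4197.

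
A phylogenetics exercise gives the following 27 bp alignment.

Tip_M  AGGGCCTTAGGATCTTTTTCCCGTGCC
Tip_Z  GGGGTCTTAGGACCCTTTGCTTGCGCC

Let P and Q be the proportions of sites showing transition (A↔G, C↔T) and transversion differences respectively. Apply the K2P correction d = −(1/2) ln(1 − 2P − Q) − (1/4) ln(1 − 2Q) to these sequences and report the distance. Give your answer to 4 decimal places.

Mismatches occur at site 1 (A/G, transition), site 5 (C/T, transition), site 13 (T/C, transition), site 15 (T/C, transition), site 19 (T/G, transversion), site 21 (C/T, transition), site 22 (C/T, transition), site 24 (T/C, transition).
Of the 8 differences, 7 transitions and 1 transversion over 27 sites: P = 7/27 = 0.259259, Q = 1/27 = 0.037037.
d = −0.5·ln(0.444445) − 0.25·ln(0.925926) = −0.5·(-0.810929) − 0.25·(-0.076961) = 0.4247.

0.4247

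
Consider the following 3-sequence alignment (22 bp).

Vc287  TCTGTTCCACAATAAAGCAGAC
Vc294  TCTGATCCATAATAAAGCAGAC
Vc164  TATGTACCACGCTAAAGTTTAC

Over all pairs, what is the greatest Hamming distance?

9

Pairwise Hamming distances:
  Vc287 vs Vc294: 2
  Vc287 vs Vc164: 7
  Vc294 vs Vc164: 9
The largest is 9, between Vc294 and Vc164.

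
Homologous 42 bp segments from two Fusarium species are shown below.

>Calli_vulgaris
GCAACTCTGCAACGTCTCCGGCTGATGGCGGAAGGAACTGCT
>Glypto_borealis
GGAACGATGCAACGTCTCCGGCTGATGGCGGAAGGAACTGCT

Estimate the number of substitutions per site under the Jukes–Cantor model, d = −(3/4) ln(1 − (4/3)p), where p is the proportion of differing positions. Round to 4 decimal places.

0.0751

The sequences differ at positions 2 (C/G), 6 (T/G), 7 (C/A).
p = 3/42 = 0.071429.
d = −0.75 · ln(1 − (4/3)·0.071429) = −0.75 · ln(0.904761) = −0.75 · (-0.100084) = 0.0751.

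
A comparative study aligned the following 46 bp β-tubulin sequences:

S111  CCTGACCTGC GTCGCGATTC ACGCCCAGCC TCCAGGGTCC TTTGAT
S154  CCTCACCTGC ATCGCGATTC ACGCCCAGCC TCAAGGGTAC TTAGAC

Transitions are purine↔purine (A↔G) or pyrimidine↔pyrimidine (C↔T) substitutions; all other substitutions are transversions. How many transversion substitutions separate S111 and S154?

4

Mismatches occur at site 4 (G/C, transversion), site 11 (G/A, transition), site 33 (C/A, transversion), site 39 (C/A, transversion), site 43 (T/A, transversion), site 46 (T/C, transition).
Of the 6 differences, 2 transitions and 4 transversions, so the answer is 4.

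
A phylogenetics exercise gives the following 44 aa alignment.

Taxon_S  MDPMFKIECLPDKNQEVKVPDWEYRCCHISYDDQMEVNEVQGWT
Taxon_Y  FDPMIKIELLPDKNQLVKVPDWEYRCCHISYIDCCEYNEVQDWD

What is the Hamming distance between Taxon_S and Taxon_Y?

Mismatches occur at site 1 (M↔F), site 5 (F↔I), site 9 (C↔L), site 16 (E↔L), site 32 (D↔I), site 34 (Q↔C), site 35 (M↔C), site 37 (V↔Y), site 42 (G↔D), site 44 (T↔D).
That gives 10 mismatches out of 44 aligned sites, so the Hamming distance is 10.

10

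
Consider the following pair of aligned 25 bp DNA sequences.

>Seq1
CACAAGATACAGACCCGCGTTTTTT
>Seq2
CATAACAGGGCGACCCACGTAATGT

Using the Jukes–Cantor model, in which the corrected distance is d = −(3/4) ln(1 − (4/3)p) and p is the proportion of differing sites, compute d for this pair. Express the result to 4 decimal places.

The sequences differ at positions 3 (C/T), 6 (G/C), 8 (T/G), 9 (A/G), 10 (C/G), 11 (A/C), 17 (G/A), 21 (T/A), 22 (T/A), 24 (T/G).
p = 10/25 = 0.400000.
d = −0.75 · ln(1 − (4/3)·0.400000) = −0.75 · ln(0.466667) = −0.75 · (-0.762139) = 0.5716.

0.5716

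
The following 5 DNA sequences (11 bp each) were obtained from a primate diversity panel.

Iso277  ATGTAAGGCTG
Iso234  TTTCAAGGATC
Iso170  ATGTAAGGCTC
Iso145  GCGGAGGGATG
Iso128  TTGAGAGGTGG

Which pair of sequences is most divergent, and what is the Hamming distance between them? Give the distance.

7

Pairwise Hamming distances:
  Iso277 vs Iso234: 5
  Iso277 vs Iso170: 1
  Iso277 vs Iso145: 5
  Iso277 vs Iso128: 5
  Iso234 vs Iso170: 4
  Iso234 vs Iso145: 6
  Iso234 vs Iso128: 6
  Iso170 vs Iso145: 6
  Iso170 vs Iso128: 6
  Iso145 vs Iso128: 7
The largest is 7, between Iso145 and Iso128.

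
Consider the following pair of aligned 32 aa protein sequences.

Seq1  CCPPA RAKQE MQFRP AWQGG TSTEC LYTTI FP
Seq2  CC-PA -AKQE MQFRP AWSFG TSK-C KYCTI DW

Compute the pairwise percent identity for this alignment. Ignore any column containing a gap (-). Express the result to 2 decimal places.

75.86%

Excluding the 3 gap columns leaves 29 comparable sites.
Differing sites — 18:Q/S; 19:G/F; 23:T/K; 26:L/K; 28:T/C; 31:F/D; 32:P/W.
22 of the 29 comparable sites match, so the percent identity is 22/29 × 100 = 75.86%.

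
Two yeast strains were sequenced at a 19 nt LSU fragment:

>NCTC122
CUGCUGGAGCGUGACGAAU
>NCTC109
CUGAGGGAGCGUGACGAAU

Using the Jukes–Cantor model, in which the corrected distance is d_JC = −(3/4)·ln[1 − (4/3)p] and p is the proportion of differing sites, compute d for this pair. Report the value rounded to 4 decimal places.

0.1134

The sequences differ at positions 4 (C/A), 5 (U/G).
p = 2/19 = 0.105263.
d = −0.75 · ln(1 − (4/3)·0.105263) = −0.75 · ln(0.859649) = −0.75 · (-0.151231) = 0.1134.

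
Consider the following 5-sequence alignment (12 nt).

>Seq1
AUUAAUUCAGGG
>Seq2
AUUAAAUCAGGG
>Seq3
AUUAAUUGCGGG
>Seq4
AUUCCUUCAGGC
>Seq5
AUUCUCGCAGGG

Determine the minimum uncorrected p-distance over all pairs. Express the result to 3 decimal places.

Pairwise Hamming distances:
  Seq1 vs Seq2: 1
  Seq1 vs Seq3: 2
  Seq1 vs Seq4: 3
  Seq1 vs Seq5: 4
  Seq2 vs Seq3: 3
  Seq2 vs Seq4: 4
  Seq2 vs Seq5: 4
  Seq3 vs Seq4: 5
  Seq3 vs Seq5: 6
  Seq4 vs Seq5: 4
The smallest is 1 mismatch, between Seq1 and Seq2; p = 1/12 = 0.083.

0.083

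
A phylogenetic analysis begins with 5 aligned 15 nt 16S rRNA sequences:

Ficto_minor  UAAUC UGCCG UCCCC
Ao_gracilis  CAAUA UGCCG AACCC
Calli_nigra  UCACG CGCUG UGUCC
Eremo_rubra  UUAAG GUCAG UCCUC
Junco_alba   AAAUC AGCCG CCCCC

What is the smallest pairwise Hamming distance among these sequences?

3

Pairwise Hamming distances:
  Ficto_minor vs Ao_gracilis: 4
  Ficto_minor vs Calli_nigra: 7
  Ficto_minor vs Eremo_rubra: 7
  Ficto_minor vs Junco_alba: 3
  Ao_gracilis vs Calli_nigra: 9
  Ao_gracilis vs Eremo_rubra: 10
  Ao_gracilis vs Junco_alba: 5
  Calli_nigra vs Eremo_rubra: 8
  Calli_nigra vs Junco_alba: 9
  Eremo_rubra vs Junco_alba: 9
The smallest is 3, between Ficto_minor and Junco_alba.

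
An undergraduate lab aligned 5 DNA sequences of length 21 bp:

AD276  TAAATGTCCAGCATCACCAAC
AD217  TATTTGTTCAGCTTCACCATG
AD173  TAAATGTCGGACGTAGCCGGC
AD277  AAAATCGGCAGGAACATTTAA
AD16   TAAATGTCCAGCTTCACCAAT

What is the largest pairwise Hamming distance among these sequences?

17

Pairwise Hamming distances:
  AD276 vs AD217: 6
  AD276 vs AD173: 8
  AD276 vs AD277: 10
  AD276 vs AD16: 2
  AD217 vs AD173: 12
  AD217 vs AD277: 14
  AD217 vs AD16: 5
  AD173 vs AD277: 17
  AD173 vs AD16: 9
  AD277 vs AD16: 11
The largest is 17, between AD173 and AD277.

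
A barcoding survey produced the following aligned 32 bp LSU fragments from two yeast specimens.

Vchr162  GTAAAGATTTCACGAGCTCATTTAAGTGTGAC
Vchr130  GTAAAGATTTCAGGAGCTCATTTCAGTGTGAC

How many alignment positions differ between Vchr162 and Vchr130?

2

Differing sites — 13:C/G; 24:A/C.
That gives 2 mismatches out of 32 aligned sites, so the Hamming distance is 2.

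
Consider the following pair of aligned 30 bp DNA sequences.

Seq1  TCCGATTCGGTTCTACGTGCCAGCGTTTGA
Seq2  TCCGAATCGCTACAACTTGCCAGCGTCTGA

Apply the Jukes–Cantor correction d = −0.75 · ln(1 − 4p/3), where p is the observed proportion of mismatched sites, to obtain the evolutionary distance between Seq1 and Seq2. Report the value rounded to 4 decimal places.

0.2326

The sequences differ at positions 6 (T/A), 10 (G/C), 12 (T/A), 14 (T/A), 17 (G/T), 27 (T/C).
p = 6/30 = 0.200000.
d = −0.75 · ln(1 − (4/3)·0.200000) = −0.75 · ln(0.733333) = −0.75 · (-0.310155) = 0.2326.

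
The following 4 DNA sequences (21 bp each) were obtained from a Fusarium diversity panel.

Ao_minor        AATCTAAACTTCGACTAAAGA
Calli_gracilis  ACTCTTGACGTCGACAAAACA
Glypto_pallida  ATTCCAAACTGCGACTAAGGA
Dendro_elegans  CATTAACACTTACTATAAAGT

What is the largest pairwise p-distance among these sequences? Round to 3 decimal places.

Pairwise Hamming distances:
  Ao_minor vs Calli_gracilis: 6
  Ao_minor vs Glypto_pallida: 4
  Ao_minor vs Dendro_elegans: 9
  Calli_gracilis vs Glypto_pallida: 9
  Calli_gracilis vs Dendro_elegans: 14
  Glypto_pallida vs Dendro_elegans: 12
The largest is 14 mismatches, between Calli_gracilis and Dendro_elegans; p = 14/21 = 0.667.

0.667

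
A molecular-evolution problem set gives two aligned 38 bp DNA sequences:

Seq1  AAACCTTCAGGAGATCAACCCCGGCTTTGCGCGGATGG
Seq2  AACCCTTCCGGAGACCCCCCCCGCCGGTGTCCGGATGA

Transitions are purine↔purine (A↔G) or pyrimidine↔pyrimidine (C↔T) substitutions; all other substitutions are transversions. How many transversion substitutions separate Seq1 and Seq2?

8

Mismatches occur at site 3 (A→C, transversion), site 9 (A→C, transversion), site 15 (T→C, transition), site 17 (A→C, transversion), site 18 (A→C, transversion), site 24 (G→C, transversion), site 26 (T→G, transversion), site 27 (T→G, transversion), site 30 (C→T, transition), site 31 (G→C, transversion), site 38 (G→A, transition).
Of the 11 differences, 3 transitions and 8 transversions, so the answer is 8.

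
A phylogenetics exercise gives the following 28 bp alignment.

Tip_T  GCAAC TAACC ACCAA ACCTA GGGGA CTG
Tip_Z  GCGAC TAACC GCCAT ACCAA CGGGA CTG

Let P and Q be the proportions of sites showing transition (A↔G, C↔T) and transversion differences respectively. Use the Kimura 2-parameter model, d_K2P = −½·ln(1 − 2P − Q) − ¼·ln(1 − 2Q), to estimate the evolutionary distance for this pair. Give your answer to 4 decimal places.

0.2041

The sequences differ at positions 3 (A/G, transition), 11 (A/G, transition), 15 (A/T, transversion), 19 (T/A, transversion), 21 (G/C, transversion).
Of the 5 differences, 2 transitions and 3 transversions over 28 sites: P = 2/28 = 0.071429, Q = 3/28 = 0.107143.
d = −0.5·ln(0.749999) − 0.25·ln(0.785714) = −0.5·(-0.287683) − 0.25·(-0.241162) = 0.2041.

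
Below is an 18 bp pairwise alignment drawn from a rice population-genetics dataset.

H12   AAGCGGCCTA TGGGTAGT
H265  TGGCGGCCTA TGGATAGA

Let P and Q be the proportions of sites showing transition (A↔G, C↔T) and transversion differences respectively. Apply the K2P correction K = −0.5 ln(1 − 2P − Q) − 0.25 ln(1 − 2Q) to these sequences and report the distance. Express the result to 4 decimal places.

0.2656

Mismatches occur at site 1 (A→T, transversion), site 2 (A→G, transition), site 14 (G→A, transition), site 18 (T→A, transversion).
Of the 4 differences, 2 transitions and 2 transversions over 18 sites: P = 2/18 = 0.111111, Q = 2/18 = 0.111111.
d = −0.5·ln(0.666667) − 0.25·ln(0.777778) = −0.5·(-0.405465) − 0.25·(-0.251314) = 0.2656.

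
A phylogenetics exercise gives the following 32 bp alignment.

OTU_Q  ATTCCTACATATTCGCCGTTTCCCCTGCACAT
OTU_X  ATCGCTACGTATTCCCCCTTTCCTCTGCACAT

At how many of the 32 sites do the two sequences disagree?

6

Differing sites — 3:T/C; 4:C/G; 9:A/G; 15:G/C; 18:G/C; 24:C/T.
That gives 6 mismatches out of 32 aligned sites, so the Hamming distance is 6.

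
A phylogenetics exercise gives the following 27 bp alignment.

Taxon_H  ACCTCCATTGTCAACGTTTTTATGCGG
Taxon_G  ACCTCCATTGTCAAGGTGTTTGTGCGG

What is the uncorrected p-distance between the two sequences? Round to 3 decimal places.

Mismatches occur at site 15 (C/G), site 18 (T/G), site 22 (A/G).
There are 3 differences over 27 sites, so p = 3/27 = 0.111.

0.111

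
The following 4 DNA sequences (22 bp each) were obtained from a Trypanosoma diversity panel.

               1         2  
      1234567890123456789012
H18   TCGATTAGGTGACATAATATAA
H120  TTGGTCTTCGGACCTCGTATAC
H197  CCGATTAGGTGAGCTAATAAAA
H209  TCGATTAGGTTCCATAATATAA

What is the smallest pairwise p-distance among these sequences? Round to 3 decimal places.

0.091

Pairwise Hamming distances:
  H18 vs H120: 11
  H18 vs H197: 4
  H18 vs H209: 2
  H120 vs H197: 13
  H120 vs H209: 13
  H197 vs H209: 6
The smallest is 2 mismatches, between H18 and H209; p = 2/22 = 0.091.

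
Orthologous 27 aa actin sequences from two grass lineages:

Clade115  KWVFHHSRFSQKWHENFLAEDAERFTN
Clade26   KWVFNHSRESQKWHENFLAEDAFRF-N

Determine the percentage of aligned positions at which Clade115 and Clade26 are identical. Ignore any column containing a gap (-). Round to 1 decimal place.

Excluding the 1 gap column leaves 26 comparable sites.
Mismatches occur at site 5 (H/N), site 9 (F/E), site 23 (E/F).
23 of the 26 comparable sites match, so the percent identity is 23/26 × 100 = 88.5%.

88.5%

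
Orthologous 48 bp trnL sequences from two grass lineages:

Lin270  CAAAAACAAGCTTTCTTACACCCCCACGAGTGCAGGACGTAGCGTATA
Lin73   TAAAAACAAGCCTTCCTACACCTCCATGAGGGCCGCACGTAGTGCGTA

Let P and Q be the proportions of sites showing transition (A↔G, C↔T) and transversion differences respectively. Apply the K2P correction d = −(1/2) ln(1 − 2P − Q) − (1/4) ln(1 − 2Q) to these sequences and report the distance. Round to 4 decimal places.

0.2853

Differing sites — 1:C/T (Ti); 12:T/C (Ti); 16:T/C (Ti); 23:C/T (Ti); 27:C/T (Ti); 31:T/G (Tv); 34:A/C (Tv); 36:G/C (Tv); 43:C/T (Ti); 45:T/C (Ti); 46:A/G (Ti).
Of the 11 differences, 8 transitions and 3 transversions over 48 sites: P = 8/48 = 0.166667, Q = 3/48 = 0.062500.
d = −0.5·ln(0.604166) − 0.25·ln(0.875000) = −0.5·(-0.503906) − 0.25·(-0.133531) = 0.2853.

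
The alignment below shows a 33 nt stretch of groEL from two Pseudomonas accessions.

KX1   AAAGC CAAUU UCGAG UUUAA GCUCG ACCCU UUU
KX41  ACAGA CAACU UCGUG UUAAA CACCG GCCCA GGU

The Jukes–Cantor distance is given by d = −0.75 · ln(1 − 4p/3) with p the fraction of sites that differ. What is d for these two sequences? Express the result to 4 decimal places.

0.4975

The sequences differ at positions 2 (A/C), 5 (C/A), 9 (U/C), 14 (A/U), 18 (U/A), 21 (G/C), 22 (C/A), 23 (U/C), 26 (A/G), 30 (U/A), 31 (U/G), 32 (U/G).
p = 12/33 = 0.363636.
d = −0.75 · ln(1 − (4/3)·0.363636) = −0.75 · ln(0.515152) = −0.75 · (-0.663293) = 0.4975.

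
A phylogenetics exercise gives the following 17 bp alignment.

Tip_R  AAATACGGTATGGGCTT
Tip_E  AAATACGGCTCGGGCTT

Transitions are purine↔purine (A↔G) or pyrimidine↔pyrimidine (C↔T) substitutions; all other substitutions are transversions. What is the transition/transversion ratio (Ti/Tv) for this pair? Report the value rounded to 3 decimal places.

2.000

Differing sites — 9:T/C (Ti); 10:A/T (Tv); 11:T/C (Ti).
Of the 3 differences, 2 transitions and 1 transversion, so Ti/Tv = 2/1 = 2.000.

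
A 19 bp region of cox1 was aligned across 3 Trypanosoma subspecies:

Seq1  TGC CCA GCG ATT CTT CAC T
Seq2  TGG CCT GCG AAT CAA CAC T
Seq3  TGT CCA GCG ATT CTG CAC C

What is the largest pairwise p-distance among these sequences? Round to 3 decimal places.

0.316

Pairwise Hamming distances:
  Seq1 vs Seq2: 5
  Seq1 vs Seq3: 3
  Seq2 vs Seq3: 6
The largest is 6 mismatches, between Seq2 and Seq3; p = 6/19 = 0.316.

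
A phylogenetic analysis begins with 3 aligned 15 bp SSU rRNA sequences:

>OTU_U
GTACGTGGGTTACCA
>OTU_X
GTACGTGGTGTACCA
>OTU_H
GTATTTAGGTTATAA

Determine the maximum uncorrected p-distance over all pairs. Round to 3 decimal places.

0.467

Pairwise Hamming distances:
  OTU_U vs OTU_X: 2
  OTU_U vs OTU_H: 5
  OTU_X vs OTU_H: 7
The largest is 7 mismatches, between OTU_X and OTU_H; p = 7/15 = 0.467.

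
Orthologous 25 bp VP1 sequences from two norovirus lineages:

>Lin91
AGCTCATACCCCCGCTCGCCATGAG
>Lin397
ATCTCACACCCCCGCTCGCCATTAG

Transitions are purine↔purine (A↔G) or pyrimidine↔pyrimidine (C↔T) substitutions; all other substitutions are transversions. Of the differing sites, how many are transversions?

The sequences differ at positions 2 (G/T, transversion), 7 (T/C, transition), 23 (G/T, transversion).
Of the 3 differences, 1 transition and 2 transversions, so the answer is 2.

2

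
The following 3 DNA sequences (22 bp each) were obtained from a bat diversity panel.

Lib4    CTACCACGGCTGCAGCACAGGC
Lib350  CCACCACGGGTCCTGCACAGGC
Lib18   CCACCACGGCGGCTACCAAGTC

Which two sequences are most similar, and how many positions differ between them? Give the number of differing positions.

4

Pairwise Hamming distances:
  Lib4 vs Lib350: 4
  Lib4 vs Lib18: 7
  Lib350 vs Lib18: 7
The smallest is 4, between Lib4 and Lib350.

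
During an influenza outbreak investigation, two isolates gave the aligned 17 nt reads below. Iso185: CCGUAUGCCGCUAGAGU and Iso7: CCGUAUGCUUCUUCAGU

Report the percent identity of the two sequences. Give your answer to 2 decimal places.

76.47%

The sequences differ at positions 9 (C/U), 10 (G/U), 13 (A/U), 14 (G/C).
13 of the 17 sites match, so the percent identity is 13/17 × 100 = 76.47%.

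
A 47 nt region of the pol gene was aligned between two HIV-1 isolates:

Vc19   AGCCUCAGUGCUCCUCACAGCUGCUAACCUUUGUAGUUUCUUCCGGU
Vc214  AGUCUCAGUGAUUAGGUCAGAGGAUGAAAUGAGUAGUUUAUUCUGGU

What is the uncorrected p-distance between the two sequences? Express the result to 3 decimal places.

0.362

Differing sites — 3:C/U; 11:C/A; 13:C/U; 14:C/A; 15:U/G; 16:C/G; 17:A/U; 21:C/A; 22:U/G; 24:C/A; 26:A/G; 28:C/A; 29:C/A; 31:U/G; 32:U/A; 40:C/A; 44:C/U.
There are 17 differences over 47 sites, so p = 17/47 = 0.362.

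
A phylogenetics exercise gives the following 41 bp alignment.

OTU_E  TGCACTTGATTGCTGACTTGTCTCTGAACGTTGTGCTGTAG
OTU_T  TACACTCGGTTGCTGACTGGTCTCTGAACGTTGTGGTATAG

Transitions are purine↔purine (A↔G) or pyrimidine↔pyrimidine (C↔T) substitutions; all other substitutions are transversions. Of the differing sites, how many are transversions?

The sequences differ at positions 2 (G/A, transition), 7 (T/C, transition), 9 (A/G, transition), 19 (T/G, transversion), 36 (C/G, transversion), 38 (G/A, transition).
Of the 6 differences, 4 transitions and 2 transversions, so the answer is 2.

2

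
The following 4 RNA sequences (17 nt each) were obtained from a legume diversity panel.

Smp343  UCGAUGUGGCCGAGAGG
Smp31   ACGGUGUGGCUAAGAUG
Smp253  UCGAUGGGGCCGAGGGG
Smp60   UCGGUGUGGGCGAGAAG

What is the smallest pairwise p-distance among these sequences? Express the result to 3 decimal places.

Pairwise Hamming distances:
  Smp343 vs Smp31: 5
  Smp343 vs Smp253: 2
  Smp343 vs Smp60: 3
  Smp31 vs Smp253: 7
  Smp31 vs Smp60: 5
  Smp253 vs Smp60: 5
The smallest is 2 mismatches, between Smp343 and Smp253; p = 2/17 = 0.118.

0.118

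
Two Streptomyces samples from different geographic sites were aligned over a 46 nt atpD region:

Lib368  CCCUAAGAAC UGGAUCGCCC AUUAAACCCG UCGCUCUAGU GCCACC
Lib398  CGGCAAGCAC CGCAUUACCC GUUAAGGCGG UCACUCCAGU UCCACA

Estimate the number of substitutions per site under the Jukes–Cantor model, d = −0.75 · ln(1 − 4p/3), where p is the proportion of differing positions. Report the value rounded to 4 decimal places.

0.4674

Differing sites — 2:C/G; 3:C/G; 4:U/C; 8:A/C; 11:U/C; 13:G/C; 16:C/U; 17:G/A; 21:A/G; 26:A/G; 27:C/G; 29:C/G; 33:G/A; 37:U/C; 41:G/U; 46:C/A.
p = 16/46 = 0.347826.
d = −0.75 · ln(1 − (4/3)·0.347826) = −0.75 · ln(0.536232) = −0.75 · (-0.623188) = 0.4674.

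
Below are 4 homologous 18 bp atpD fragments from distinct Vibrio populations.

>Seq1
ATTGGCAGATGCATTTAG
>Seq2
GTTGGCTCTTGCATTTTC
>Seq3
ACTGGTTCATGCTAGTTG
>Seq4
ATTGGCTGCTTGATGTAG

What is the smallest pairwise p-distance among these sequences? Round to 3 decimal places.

Pairwise Hamming distances:
  Seq1 vs Seq2: 6
  Seq1 vs Seq3: 8
  Seq1 vs Seq4: 5
  Seq2 vs Seq3: 8
  Seq2 vs Seq4: 8
  Seq3 vs Seq4: 9
The smallest is 5 mismatches, between Seq1 and Seq4; p = 5/18 = 0.278.

0.278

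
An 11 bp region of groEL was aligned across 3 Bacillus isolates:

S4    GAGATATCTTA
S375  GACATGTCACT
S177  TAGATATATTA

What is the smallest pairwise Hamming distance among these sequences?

2

Pairwise Hamming distances:
  S4 vs S375: 5
  S4 vs S177: 2
  S375 vs S177: 7
The smallest is 2, between S4 and S177.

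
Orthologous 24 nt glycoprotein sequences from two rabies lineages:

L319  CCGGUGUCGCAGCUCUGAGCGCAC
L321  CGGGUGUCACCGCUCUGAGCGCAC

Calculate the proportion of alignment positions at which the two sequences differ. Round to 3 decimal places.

0.125

Differing sites — 2:C/G; 9:G/A; 11:A/C.
There are 3 differences over 24 sites, so p = 3/24 = 0.125.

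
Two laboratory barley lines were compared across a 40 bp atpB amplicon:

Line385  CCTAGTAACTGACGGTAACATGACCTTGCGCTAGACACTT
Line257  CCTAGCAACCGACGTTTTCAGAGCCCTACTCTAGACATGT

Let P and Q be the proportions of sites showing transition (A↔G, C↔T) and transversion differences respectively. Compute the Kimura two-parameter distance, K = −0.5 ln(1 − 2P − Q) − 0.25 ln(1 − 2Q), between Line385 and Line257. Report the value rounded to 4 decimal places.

0.4357

Mismatches occur at site 6 (T→C, transition), site 10 (T→C, transition), site 15 (G→T, transversion), site 17 (A→T, transversion), site 18 (A→T, transversion), site 21 (T→G, transversion), site 22 (G→A, transition), site 23 (A→G, transition), site 26 (T→C, transition), site 28 (G→A, transition), site 30 (G→T, transversion), site 38 (C→T, transition), site 39 (T→G, transversion).
Of the 13 differences, 7 transitions and 6 transversions over 40 sites: P = 7/40 = 0.175000, Q = 6/40 = 0.150000.
d = −0.5·ln(0.500000) − 0.25·ln(0.700000) = −0.5·(-0.693147) − 0.25·(-0.356675) = 0.4357.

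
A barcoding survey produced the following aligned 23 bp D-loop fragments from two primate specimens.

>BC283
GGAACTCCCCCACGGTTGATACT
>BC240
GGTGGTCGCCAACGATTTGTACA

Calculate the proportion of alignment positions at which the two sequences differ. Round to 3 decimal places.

The sequences differ at positions 3 (A/T), 4 (A/G), 5 (C/G), 8 (C/G), 11 (C/A), 15 (G/A), 18 (G/T), 19 (A/G), 23 (T/A).
There are 9 differences over 23 sites, so p = 9/23 = 0.391.

0.391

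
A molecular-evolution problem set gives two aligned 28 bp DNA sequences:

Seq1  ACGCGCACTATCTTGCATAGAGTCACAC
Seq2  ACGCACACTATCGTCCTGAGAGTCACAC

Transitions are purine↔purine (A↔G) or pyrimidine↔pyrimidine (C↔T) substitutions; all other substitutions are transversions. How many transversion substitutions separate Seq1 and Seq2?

The sequences differ at positions 5 (G/A, transition), 13 (T/G, transversion), 15 (G/C, transversion), 17 (A/T, transversion), 18 (T/G, transversion).
Of the 5 differences, 1 transition and 4 transversions, so the answer is 4.

4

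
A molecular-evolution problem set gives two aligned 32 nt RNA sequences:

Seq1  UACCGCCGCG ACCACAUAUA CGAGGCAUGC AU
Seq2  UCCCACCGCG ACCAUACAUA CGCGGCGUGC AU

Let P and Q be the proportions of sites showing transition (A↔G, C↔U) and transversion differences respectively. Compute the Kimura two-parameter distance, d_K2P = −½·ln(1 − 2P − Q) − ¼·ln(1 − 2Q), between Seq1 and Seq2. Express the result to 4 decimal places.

0.2207

Differing sites — 2:A/C (Tv); 5:G/A (Ti); 15:C/U (Ti); 17:U/C (Ti); 23:A/C (Tv); 27:A/G (Ti).
Of the 6 differences, 4 transitions and 2 transversions over 32 sites: P = 4/32 = 0.125000, Q = 2/32 = 0.062500.
d = −0.5·ln(0.687500) − 0.25·ln(0.875000) = −0.5·(-0.374693) − 0.25·(-0.133531) = 0.2207.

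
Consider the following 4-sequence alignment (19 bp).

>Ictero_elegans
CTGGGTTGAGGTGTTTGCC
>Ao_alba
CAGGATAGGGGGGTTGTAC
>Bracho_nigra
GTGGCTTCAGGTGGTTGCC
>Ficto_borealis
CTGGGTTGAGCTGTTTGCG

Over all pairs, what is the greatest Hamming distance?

Pairwise Hamming distances:
  Ictero_elegans vs Ao_alba: 8
  Ictero_elegans vs Bracho_nigra: 4
  Ictero_elegans vs Ficto_borealis: 2
  Ao_alba vs Bracho_nigra: 11
  Ao_alba vs Ficto_borealis: 10
  Bracho_nigra vs Ficto_borealis: 6
The largest is 11, between Ao_alba and Bracho_nigra.

11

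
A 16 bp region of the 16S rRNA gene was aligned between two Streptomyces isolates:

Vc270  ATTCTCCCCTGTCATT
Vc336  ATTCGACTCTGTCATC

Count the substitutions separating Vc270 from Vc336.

4

The sequences differ at positions 5 (T/G), 6 (C/A), 8 (C/T), 16 (T/C).
That gives 4 mismatches out of 16 aligned sites, so the Hamming distance is 4.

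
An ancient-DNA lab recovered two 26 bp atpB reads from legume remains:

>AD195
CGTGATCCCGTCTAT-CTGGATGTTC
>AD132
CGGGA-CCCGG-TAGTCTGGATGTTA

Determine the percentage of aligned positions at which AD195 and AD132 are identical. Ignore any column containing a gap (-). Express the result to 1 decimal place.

82.6%

Excluding the 3 gap columns leaves 23 comparable sites.
The sequences differ at positions 3 (T/G), 11 (T/G), 15 (T/G), 26 (C/A).
19 of the 23 comparable sites match, so the percent identity is 19/23 × 100 = 82.6%.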